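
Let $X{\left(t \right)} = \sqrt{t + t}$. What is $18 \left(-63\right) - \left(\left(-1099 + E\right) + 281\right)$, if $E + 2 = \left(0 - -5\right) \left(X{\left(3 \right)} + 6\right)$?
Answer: $-344 - 5 \sqrt{6} \approx -356.25$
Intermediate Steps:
$X{\left(t \right)} = \sqrt{2} \sqrt{t}$ ($X{\left(t \right)} = \sqrt{2 t} = \sqrt{2} \sqrt{t}$)
$E = 28 + 5 \sqrt{6}$ ($E = -2 + \left(0 - -5\right) \left(\sqrt{2} \sqrt{3} + 6\right) = -2 + \left(0 + 5\right) \left(\sqrt{6} + 6\right) = -2 + 5 \left(6 + \sqrt{6}\right) = -2 + \left(30 + 5 \sqrt{6}\right) = 28 + 5 \sqrt{6} \approx 40.247$)
$18 \left(-63\right) - \left(\left(-1099 + E\right) + 281\right) = 18 \left(-63\right) - \left(\left(-1099 + \left(28 + 5 \sqrt{6}\right)\right) + 281\right) = -1134 - \left(\left(-1071 + 5 \sqrt{6}\right) + 281\right) = -1134 - \left(-790 + 5 \sqrt{6}\right) = -1134 + \left(790 - 5 \sqrt{6}\right) = -344 - 5 \sqrt{6}$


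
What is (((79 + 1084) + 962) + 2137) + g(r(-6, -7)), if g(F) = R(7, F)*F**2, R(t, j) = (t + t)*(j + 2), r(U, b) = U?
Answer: 2246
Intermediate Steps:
R(t, j) = 2*t*(2 + j) (R(t, j) = (2*t)*(2 + j) = 2*t*(2 + j))
g(F) = F**2*(28 + 14*F) (g(F) = (2*7*(2 + F))*F**2 = (28 + 14*F)*F**2 = F**2*(28 + 14*F))
(((79 + 1084) + 962) + 2137) + g(r(-6, -7)) = (((79 + 1084) + 962) + 2137) + 14*(-6)**2*(2 - 6) = ((1163 + 962) + 2137) + 14*36*(-4) = (2125 + 2137) - 2016 = 4262 - 2016 = 2246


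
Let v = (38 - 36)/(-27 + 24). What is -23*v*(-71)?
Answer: -3266/3 ≈ -1088.7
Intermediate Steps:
v = -2/3 (v = 2/(-3) = 2*(-1/3) = -2/3 ≈ -0.66667)
-23*v*(-71) = -23*(-2/3)*(-71) = (46/3)*(-71) = -3266/3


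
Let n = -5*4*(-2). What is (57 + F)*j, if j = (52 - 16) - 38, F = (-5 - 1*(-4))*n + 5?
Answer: -44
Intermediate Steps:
n = 40 (n = -20*(-2) = 40)
F = -35 (F = (-5 - 1*(-4))*40 + 5 = (-5 + 4)*40 + 5 = -1*40 + 5 = -40 + 5 = -35)
j = -2 (j = 36 - 38 = -2)
(57 + F)*j = (57 - 35)*(-2) = 22*(-2) = -44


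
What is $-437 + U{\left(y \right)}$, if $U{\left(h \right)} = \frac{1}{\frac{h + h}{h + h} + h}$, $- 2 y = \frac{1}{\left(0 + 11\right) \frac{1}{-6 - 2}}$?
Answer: $- \frac{6544}{15} \approx -436.27$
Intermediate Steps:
$y = \frac{4}{11}$ ($y = - \frac{1}{2 \frac{0 + 11}{-6 - 2}} = - \frac{1}{2 \frac{11}{-8}} = - \frac{1}{2 \cdot 11 \left(- \frac{1}{8}\right)} = - \frac{1}{2 \left(- \frac{11}{8}\right)} = \left(- \frac{1}{2}\right) \left(- \frac{8}{11}\right) = \frac{4}{11} \approx 0.36364$)
$U{\left(h \right)} = \frac{1}{1 + h}$ ($U{\left(h \right)} = \frac{1}{\frac{2 h}{2 h} + h} = \frac{1}{2 h \frac{1}{2 h} + h} = \frac{1}{1 + h}$)
$-437 + U{\left(y \right)} = -437 + \frac{1}{1 + \frac{4}{11}} = -437 + \frac{1}{\frac{15}{11}} = -437 + \frac{11}{15} = - \frac{6544}{15}$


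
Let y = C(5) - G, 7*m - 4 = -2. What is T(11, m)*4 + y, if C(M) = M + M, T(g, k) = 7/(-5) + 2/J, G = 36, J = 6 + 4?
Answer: -154/5 ≈ -30.800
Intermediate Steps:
J = 10
m = 2/7 (m = 4/7 + (1/7)*(-2) = 4/7 - 2/7 = 2/7 ≈ 0.28571)
T(g, k) = -6/5 (T(g, k) = 7/(-5) + 2/10 = 7*(-1/5) + 2*(1/10) = -7/5 + 1/5 = -6/5)
C(M) = 2*M
y = -26 (y = 2*5 - 1*36 = 10 - 36 = -26)
T(11, m)*4 + y = -6/5*4 - 26 = -24/5 - 26 = -154/5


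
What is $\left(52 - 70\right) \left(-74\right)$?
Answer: $1332$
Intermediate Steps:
$\left(52 - 70\right) \left(-74\right) = \left(-18\right) \left(-74\right) = 1332$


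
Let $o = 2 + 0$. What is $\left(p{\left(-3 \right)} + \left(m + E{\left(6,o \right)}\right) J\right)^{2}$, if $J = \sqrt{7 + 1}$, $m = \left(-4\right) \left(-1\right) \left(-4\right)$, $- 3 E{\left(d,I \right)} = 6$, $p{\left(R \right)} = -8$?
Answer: $2656 + 576 \sqrt{2} \approx 3470.6$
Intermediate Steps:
$o = 2$
$E{\left(d,I \right)} = -2$ ($E{\left(d,I \right)} = \left(- \frac{1}{3}\right) 6 = -2$)
$m = -16$ ($m = 4 \left(-4\right) = -16$)
$J = 2 \sqrt{2}$ ($J = \sqrt{8} = 2 \sqrt{2} \approx 2.8284$)
$\left(p{\left(-3 \right)} + \left(m + E{\left(6,o \right)}\right) J\right)^{2} = \left(-8 + \left(-16 - 2\right) 2 \sqrt{2}\right)^{2} = \left(-8 - 18 \cdot 2 \sqrt{2}\right)^{2} = \left(-8 - 36 \sqrt{2}\right)^{2}$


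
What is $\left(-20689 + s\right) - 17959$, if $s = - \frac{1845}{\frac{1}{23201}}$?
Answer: $-42844493$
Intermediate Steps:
$s = -42805845$ ($s = - 1845 \frac{1}{\frac{1}{23201}} = \left(-1845\right) 23201 = -42805845$)
$\left(-20689 + s\right) - 17959 = \left(-20689 - 42805845\right) - 17959 = -42826534 - 17959 = -42844493$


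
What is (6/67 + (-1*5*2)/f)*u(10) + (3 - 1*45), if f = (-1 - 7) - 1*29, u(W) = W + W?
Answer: -86278/2479 ≈ -34.804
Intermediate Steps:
u(W) = 2*W
f = -37 (f = -8 - 29 = -37)
(6/67 + (-1*5*2)/f)*u(10) + (3 - 1*45) = (6/67 + (-1*5*2)/(-37))*(2*10) + (3 - 1*45) = (6*(1/67) - 5*2*(-1/37))*20 + (3 - 45) = (6/67 - 10*(-1/37))*20 - 42 = (6/67 + 10/37)*20 - 42 = (892/2479)*20 - 42 = 17840/2479 - 42 = -86278/2479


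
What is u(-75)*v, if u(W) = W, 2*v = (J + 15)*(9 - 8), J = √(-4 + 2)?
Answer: -1125/2 - 75*I*√2/2 ≈ -562.5 - 53.033*I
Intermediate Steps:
J = I*√2 (J = √(-2) = I*√2 ≈ 1.4142*I)
v = 15/2 + I*√2/2 (v = ((I*√2 + 15)*(9 - 8))/2 = ((15 + I*√2)*1)/2 = (15 + I*√2)/2 = 15/2 + I*√2/2 ≈ 7.5 + 0.70711*I)
u(-75)*v = -75*(15/2 + I*√2/2) = -1125/2 - 75*I*√2/2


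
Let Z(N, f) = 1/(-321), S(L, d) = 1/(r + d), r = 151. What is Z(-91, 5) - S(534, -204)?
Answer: 268/17013 ≈ 0.015753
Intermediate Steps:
S(L, d) = 1/(151 + d)
Z(N, f) = -1/321
Z(-91, 5) - S(534, -204) = -1/321 - 1/(151 - 204) = -1/321 - 1/(-53) = -1/321 - 1*(-1/53) = -1/321 + 1/53 = 268/17013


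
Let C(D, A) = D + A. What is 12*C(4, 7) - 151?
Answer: -19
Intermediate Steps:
C(D, A) = A + D
12*C(4, 7) - 151 = 12*(7 + 4) - 151 = 12*11 - 151 = 132 - 151 = -19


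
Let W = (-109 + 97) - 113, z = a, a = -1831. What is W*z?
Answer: 228875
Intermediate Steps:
z = -1831
W = -125 (W = -12 - 113 = -125)
W*z = -125*(-1831) = 228875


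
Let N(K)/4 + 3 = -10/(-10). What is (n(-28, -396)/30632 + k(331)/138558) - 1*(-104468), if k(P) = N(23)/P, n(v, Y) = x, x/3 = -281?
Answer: 10483108562637727/100347583224 ≈ 1.0447e+5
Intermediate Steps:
x = -843 (x = 3*(-281) = -843)
n(v, Y) = -843
N(K) = -8 (N(K) = -12 + 4*(-10/(-10)) = -12 + 4*(-10*(-⅒)) = -12 + 4*1 = -12 + 4 = -8)
k(P) = -8/P
(n(-28, -396)/30632 + k(331)/138558) - 1*(-104468) = (-843/30632 - 8/331/138558) - 1*(-104468) = (-843*1/30632 - 8*1/331*(1/138558)) + 104468 = (-843/30632 - 8/331*1/138558) + 104468 = (-843/30632 - 4/22931349) + 104468 = -2761607105/100347583224 + 104468 = 10483108562637727/100347583224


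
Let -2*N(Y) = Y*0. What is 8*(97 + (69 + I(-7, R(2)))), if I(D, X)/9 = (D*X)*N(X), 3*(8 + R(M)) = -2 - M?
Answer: 1328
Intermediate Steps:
N(Y) = 0 (N(Y) = -Y*0/2 = -½*0 = 0)
R(M) = -26/3 - M/3 (R(M) = -8 + (-2 - M)/3 = -8 + (-⅔ - M/3) = -26/3 - M/3)
I(D, X) = 0 (I(D, X) = 9*((D*X)*0) = 9*0 = 0)
8*(97 + (69 + I(-7, R(2)))) = 8*(97 + (69 + 0)) = 8*(97 + 69) = 8*166 = 1328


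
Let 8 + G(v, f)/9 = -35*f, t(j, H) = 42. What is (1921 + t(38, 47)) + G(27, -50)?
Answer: 17641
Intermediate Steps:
G(v, f) = -72 - 315*f (G(v, f) = -72 + 9*(-35*f) = -72 - 315*f)
(1921 + t(38, 47)) + G(27, -50) = (1921 + 42) + (-72 - 315*(-50)) = 1963 + (-72 + 15750) = 1963 + 15678 = 17641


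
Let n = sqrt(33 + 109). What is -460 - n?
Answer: -460 - sqrt(142) ≈ -471.92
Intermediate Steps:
n = sqrt(142) ≈ 11.916
-460 - n = -460 - sqrt(142)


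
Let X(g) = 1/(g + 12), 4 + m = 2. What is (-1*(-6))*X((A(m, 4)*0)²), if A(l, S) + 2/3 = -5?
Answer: ½ ≈ 0.50000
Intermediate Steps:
m = -2 (m = -4 + 2 = -2)
A(l, S) = -17/3 (A(l, S) = -⅔ - 5 = -17/3)
X(g) = 1/(12 + g)
(-1*(-6))*X((A(m, 4)*0)²) = (-1*(-6))/(12 + (-17/3*0)²) = 6/(12 + 0²) = 6/(12 + 0) = 6/12 = 6*(1/12) = ½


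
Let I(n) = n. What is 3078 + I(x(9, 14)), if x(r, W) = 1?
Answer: 3079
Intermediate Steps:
3078 + I(x(9, 14)) = 3078 + 1 = 3079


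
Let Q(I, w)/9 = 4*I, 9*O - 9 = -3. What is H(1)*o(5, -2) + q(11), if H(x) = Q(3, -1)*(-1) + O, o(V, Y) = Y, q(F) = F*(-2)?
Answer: 578/3 ≈ 192.67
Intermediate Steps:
O = ⅔ (O = 1 + (⅑)*(-3) = 1 - ⅓ = ⅔ ≈ 0.66667)
q(F) = -2*F
Q(I, w) = 36*I (Q(I, w) = 9*(4*I) = 36*I)
H(x) = -322/3 (H(x) = (36*3)*(-1) + ⅔ = 108*(-1) + ⅔ = -108 + ⅔ = -322/3)
H(1)*o(5, -2) + q(11) = -322/3*(-2) - 2*11 = 644/3 - 22 = 578/3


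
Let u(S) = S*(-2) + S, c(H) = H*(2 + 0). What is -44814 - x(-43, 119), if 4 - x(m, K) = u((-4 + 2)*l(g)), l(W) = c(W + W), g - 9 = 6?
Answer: -44698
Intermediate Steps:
g = 15 (g = 9 + 6 = 15)
c(H) = 2*H (c(H) = H*2 = 2*H)
l(W) = 4*W (l(W) = 2*(W + W) = 2*(2*W) = 4*W)
u(S) = -S (u(S) = -2*S + S = -S)
x(m, K) = -116 (x(m, K) = 4 - (-1)*(-4 + 2)*(4*15) = 4 - (-1)*(-2*60) = 4 - (-1)*(-120) = 4 - 1*120 = 4 - 120 = -116)
-44814 - x(-43, 119) = -44814 - 1*(-116) = -44814 + 116 = -44698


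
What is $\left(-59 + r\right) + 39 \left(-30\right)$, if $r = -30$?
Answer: $-1259$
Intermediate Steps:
$\left(-59 + r\right) + 39 \left(-30\right) = \left(-59 - 30\right) + 39 \left(-30\right) = -89 - 1170 = -1259$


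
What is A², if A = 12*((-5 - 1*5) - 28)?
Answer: 207936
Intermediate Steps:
A = -456 (A = 12*((-5 - 5) - 28) = 12*(-10 - 28) = 12*(-38) = -456)
A² = (-456)² = 207936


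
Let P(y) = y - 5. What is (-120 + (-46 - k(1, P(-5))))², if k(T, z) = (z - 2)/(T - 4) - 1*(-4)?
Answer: 30276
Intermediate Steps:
P(y) = -5 + y
k(T, z) = 4 + (-2 + z)/(-4 + T) (k(T, z) = (-2 + z)/(-4 + T) + 4 = 4 + (-2 + z)/(-4 + T))
(-120 + (-46 - k(1, P(-5))))² = (-120 + (-46 - (-18 + (-5 - 5) + 4*1)/(-4 + 1)))² = (-120 + (-46 - (-18 - 10 + 4)/(-3)))² = (-120 + (-46 - (-1)*(-24)/3))² = (-120 + (-46 - 1*8))² = (-120 + (-46 - 8))² = (-120 - 54)² = (-174)² = 30276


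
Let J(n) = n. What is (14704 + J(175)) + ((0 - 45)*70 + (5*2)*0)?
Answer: 11729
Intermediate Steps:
(14704 + J(175)) + ((0 - 45)*70 + (5*2)*0) = (14704 + 175) + ((0 - 45)*70 + (5*2)*0) = 14879 + (-45*70 + 10*0) = 14879 + (-3150 + 0) = 14879 - 3150 = 11729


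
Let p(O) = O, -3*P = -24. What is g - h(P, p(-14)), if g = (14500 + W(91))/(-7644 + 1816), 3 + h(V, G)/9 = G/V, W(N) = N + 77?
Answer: 234479/5828 ≈ 40.233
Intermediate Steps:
P = 8 (P = -1/3*(-24) = 8)
W(N) = 77 + N
h(V, G) = -27 + 9*G/V (h(V, G) = -27 + 9*(G/V) = -27 + 9*G/V)
g = -3667/1457 (g = (14500 + (77 + 91))/(-7644 + 1816) = (14500 + 168)/(-5828) = 14668*(-1/5828) = -3667/1457 ≈ -2.5168)
g - h(P, p(-14)) = -3667/1457 - (-27 + 9*(-14)/8) = -3667/1457 - (-27 + 9*(-14)*(1/8)) = -3667/1457 - (-27 - 63/4) = -3667/1457 - 1*(-171/4) = -3667/1457 + 171/4 = 234479/5828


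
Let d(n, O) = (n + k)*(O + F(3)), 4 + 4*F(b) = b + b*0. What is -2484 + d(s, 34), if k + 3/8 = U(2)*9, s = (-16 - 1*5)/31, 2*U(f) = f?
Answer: -2198043/992 ≈ -2215.8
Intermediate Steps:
U(f) = f/2
s = -21/31 (s = (-16 - 5)*(1/31) = -21*1/31 = -21/31 ≈ -0.67742)
F(b) = -1 + b/4 (F(b) = -1 + (b + b*0)/4 = -1 + (b + 0)/4 = -1 + b/4)
k = 69/8 (k = -3/8 + ((1/2)*2)*9 = -3/8 + 1*9 = -3/8 + 9 = 69/8 ≈ 8.6250)
d(n, O) = (-1/4 + O)*(69/8 + n) (d(n, O) = (n + 69/8)*(O + (-1 + (1/4)*3)) = (69/8 + n)*(O + (-1 + 3/4)) = (69/8 + n)*(O - 1/4) = (69/8 + n)*(-1/4 + O) = (-1/4 + O)*(69/8 + n))
-2484 + d(s, 34) = -2484 + (-69/32 - 1/4*(-21/31) + (69/8)*34 + 34*(-21/31)) = -2484 + (-69/32 + 21/124 + 1173/4 - 714/31) = -2484 + 266085/992 = -2198043/992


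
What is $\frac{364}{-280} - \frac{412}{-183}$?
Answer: $\frac{1741}{1830} \approx 0.95137$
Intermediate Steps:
$\frac{364}{-280} - \frac{412}{-183} = 364 \left(- \frac{1}{280}\right) - - \frac{412}{183} = - \frac{13}{10} + \frac{412}{183} = \frac{1741}{1830}$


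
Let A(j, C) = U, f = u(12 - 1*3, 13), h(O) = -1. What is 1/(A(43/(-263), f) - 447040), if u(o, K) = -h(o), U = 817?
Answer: -1/446223 ≈ -2.2410e-6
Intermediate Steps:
u(o, K) = 1 (u(o, K) = -1*(-1) = 1)
f = 1
A(j, C) = 817
1/(A(43/(-263), f) - 447040) = 1/(817 - 447040) = 1/(-446223) = -1/446223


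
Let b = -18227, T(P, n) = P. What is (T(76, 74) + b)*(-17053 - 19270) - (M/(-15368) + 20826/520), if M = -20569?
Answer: 50660514537033/76840 ≈ 6.5930e+8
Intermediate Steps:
(T(76, 74) + b)*(-17053 - 19270) - (M/(-15368) + 20826/520) = (76 - 18227)*(-17053 - 19270) - (-20569/(-15368) + 20826/520) = -18151*(-36323) - (-20569*(-1/15368) + 20826*(1/520)) = 659298773 - (20569/15368 + 801/20) = 659298773 - 1*3180287/76840 = 659298773 - 3180287/76840 = 50660514537033/76840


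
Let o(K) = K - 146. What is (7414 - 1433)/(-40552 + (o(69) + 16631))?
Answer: -5981/23998 ≈ -0.24923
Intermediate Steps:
o(K) = -146 + K
(7414 - 1433)/(-40552 + (o(69) + 16631)) = (7414 - 1433)/(-40552 + ((-146 + 69) + 16631)) = 5981/(-40552 + (-77 + 16631)) = 5981/(-40552 + 16554) = 5981/(-23998) = 5981*(-1/23998) = -5981/23998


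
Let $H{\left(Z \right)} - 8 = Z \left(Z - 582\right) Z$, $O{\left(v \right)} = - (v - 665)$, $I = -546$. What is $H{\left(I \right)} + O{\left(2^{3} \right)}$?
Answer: $-336274183$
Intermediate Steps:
$O{\left(v \right)} = 665 - v$ ($O{\left(v \right)} = - (-665 + v) = 665 - v$)
$H{\left(Z \right)} = 8 + Z^{2} \left(-582 + Z\right)$ ($H{\left(Z \right)} = 8 + Z \left(Z - 582\right) Z = 8 + Z \left(-582 + Z\right) Z = 8 + Z^{2} \left(-582 + Z\right)$)
$H{\left(I \right)} + O{\left(2^{3} \right)} = \left(8 + \left(-546\right)^{3} - 582 \left(-546\right)^{2}\right) + \left(665 - 2^{3}\right) = \left(8 - 162771336 - 173503512\right) + \left(665 - 8\right) = -336274840 + 657 = -336274183$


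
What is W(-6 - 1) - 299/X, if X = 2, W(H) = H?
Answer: -313/2 ≈ -156.50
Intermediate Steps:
W(-6 - 1) - 299/X = (-6 - 1) - 299/2 = -7 - 299/2 = -313/2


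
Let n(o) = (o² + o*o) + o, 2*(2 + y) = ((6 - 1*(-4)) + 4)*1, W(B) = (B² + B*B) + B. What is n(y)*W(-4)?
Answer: 1540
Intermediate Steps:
W(B) = B + 2*B² (W(B) = (B² + B²) + B = 2*B² + B = B + 2*B²)
y = 5 (y = -2 + (((6 - 1*(-4)) + 4)*1)/2 = -2 + (((6 + 4) + 4)*1)/2 = -2 + ((10 + 4)*1)/2 = -2 + (14*1)/2 = -2 + (½)*14 = -2 + 7 = 5)
n(o) = o + 2*o² (n(o) = (o² + o²) + o = 2*o² + o = o + 2*o²)
n(y)*W(-4) = (5*(1 + 2*5))*(-4*(1 + 2*(-4))) = (5*(1 + 10))*(-4*(1 - 8)) = (5*11)*(-4*(-7)) = 55*28 = 1540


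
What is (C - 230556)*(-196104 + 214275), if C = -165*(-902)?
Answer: -1485043146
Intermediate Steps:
C = 148830
(C - 230556)*(-196104 + 214275) = (148830 - 230556)*(-196104 + 214275) = -81726*18171 = -1485043146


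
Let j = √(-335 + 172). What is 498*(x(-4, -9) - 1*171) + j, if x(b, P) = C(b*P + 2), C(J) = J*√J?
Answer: -85158 + 18924*√38 + I*√163 ≈ 31497.0 + 12.767*I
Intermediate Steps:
j = I*√163 (j = √(-163) = I*√163 ≈ 12.767*I)
C(J) = J^(3/2)
x(b, P) = (2 + P*b)^(3/2) (x(b, P) = (b*P + 2)^(3/2) = (P*b + 2)^(3/2) = (2 + P*b)^(3/2))
498*(x(-4, -9) - 1*171) + j = 498*((2 - 9*(-4))^(3/2) - 1*171) + I*√163 = 498*((2 + 36)^(3/2) - 171) + I*√163 = 498*(38^(3/2) - 171) + I*√163 = 498*(38*√38 - 171) + I*√163 = 498*(-171 + 38*√38) + I*√163 = (-85158 + 18924*√38) + I*√163 = -85158 + 18924*√38 + I*√163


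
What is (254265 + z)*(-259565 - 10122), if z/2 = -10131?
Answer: -63107567061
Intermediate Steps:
z = -20262 (z = 2*(-10131) = -20262)
(254265 + z)*(-259565 - 10122) = (254265 - 20262)*(-259565 - 10122) = 234003*(-269687) = -63107567061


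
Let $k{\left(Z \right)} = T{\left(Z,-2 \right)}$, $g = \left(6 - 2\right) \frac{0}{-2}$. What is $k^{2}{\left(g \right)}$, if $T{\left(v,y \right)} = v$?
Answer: $0$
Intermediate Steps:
$g = 0$ ($g = 4 \cdot 0 \left(- \frac{1}{2}\right) = 4 \cdot 0 = 0$)
$k{\left(Z \right)} = Z$
$k^{2}{\left(g \right)} = 0^{2} = 0$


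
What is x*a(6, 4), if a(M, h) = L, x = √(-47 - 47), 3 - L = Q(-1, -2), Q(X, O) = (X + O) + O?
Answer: 8*I*√94 ≈ 77.563*I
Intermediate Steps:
Q(X, O) = X + 2*O (Q(X, O) = (O + X) + O = X + 2*O)
L = 8 (L = 3 - (-1 + 2*(-2)) = 3 - (-1 - 4) = 3 - 1*(-5) = 3 + 5 = 8)
x = I*√94 (x = √(-94) = I*√94 ≈ 9.6954*I)
a(M, h) = 8
x*a(6, 4) = (I*√94)*8 = 8*I*√94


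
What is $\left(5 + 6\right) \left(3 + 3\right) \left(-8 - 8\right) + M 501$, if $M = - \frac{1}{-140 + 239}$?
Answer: $- \frac{35015}{33} \approx -1061.1$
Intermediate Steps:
$M = - \frac{1}{99} \approx -0.010101$
$\left(5 + 6\right) \left(3 + 3\right) \left(-8 - 8\right) + M 501 = \left(5 + 6\right) \left(3 + 3\right) \left(-8 - 8\right) - \frac{167}{33} = 11 \cdot 6 \left(-16\right) - \frac{167}{33} = 66 \left(-16\right) - \frac{167}{33} = -1056 - \frac{167}{33} = - \frac{35015}{33}$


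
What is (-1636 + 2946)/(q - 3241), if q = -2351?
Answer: -655/2796 ≈ -0.23426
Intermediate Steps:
(-1636 + 2946)/(q - 3241) = (-1636 + 2946)/(-2351 - 3241) = 1310/(-5592) = 1310*(-1/5592) = -655/2796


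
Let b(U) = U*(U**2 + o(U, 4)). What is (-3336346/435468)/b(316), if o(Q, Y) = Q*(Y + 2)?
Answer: -1668173/7000938909888 ≈ -2.3828e-7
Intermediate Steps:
o(Q, Y) = Q*(2 + Y)
b(U) = U*(U**2 + 6*U) (b(U) = U*(U**2 + U*(2 + 4)) = U*(U**2 + U*6) = U*(U**2 + 6*U))
(-3336346/435468)/b(316) = (-3336346/435468)/((316**2*(6 + 316))) = (-3336346*1/435468)/((99856*322)) = -1668173/217734/32153632 = -1668173/217734*1/32153632 = -1668173/7000938909888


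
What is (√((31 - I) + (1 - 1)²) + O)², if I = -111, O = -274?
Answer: (274 - √142)² ≈ 68688.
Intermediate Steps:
(√((31 - I) + (1 - 1)²) + O)² = (√((31 - 1*(-111)) + (1 - 1)²) - 274)² = (√((31 + 111) + 0²) - 274)² = (√(142 + 0) - 274)² = (√142 - 274)² = (-274 + √142)²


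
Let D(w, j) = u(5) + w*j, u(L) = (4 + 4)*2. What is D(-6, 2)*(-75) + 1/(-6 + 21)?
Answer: -4499/15 ≈ -299.93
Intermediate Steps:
u(L) = 16 (u(L) = 8*2 = 16)
D(w, j) = 16 + j*w (D(w, j) = 16 + w*j = 16 + j*w)
D(-6, 2)*(-75) + 1/(-6 + 21) = (16 + 2*(-6))*(-75) + 1/(-6 + 21) = (16 - 12)*(-75) + 1/15 = 4*(-75) + 1/15 = -300 + 1/15 = -4499/15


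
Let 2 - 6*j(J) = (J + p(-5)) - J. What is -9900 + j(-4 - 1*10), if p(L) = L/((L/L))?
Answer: -59393/6 ≈ -9898.8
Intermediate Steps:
p(L) = L (p(L) = L/1 = L*1 = L)
j(J) = 7/6 (j(J) = ⅓ - ((J - 5) - J)/6 = ⅓ - ((-5 + J) - J)/6 = ⅓ - ⅙*(-5) = ⅓ + ⅚ = 7/6)
-9900 + j(-4 - 1*10) = -9900 + 7/6 = -59393/6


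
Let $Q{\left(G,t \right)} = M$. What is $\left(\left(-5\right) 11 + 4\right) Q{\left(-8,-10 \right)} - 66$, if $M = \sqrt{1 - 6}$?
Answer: $-66 - 51 i \sqrt{5} \approx -66.0 - 114.04 i$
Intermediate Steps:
$M = i \sqrt{5}$ ($M = \sqrt{-5} = i \sqrt{5} \approx 2.2361 i$)
$Q{\left(G,t \right)} = i \sqrt{5}$
$\left(\left(-5\right) 11 + 4\right) Q{\left(-8,-10 \right)} - 66 = \left(\left(-5\right) 11 + 4\right) i \sqrt{5} - 66 = \left(-55 + 4\right) i \sqrt{5} - 66 = - 51 i \sqrt{5} - 66 = -66 - 51 i \sqrt{5}$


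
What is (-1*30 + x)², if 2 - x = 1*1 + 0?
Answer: 841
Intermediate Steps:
x = 1 (x = 2 - (1*1 + 0) = 2 - (1 + 0) = 2 - 1*1 = 2 - 1 = 1)
(-1*30 + x)² = (-1*30 + 1)² = (-30 + 1)² = (-29)² = 841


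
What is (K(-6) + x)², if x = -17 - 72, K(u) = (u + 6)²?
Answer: 7921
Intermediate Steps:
K(u) = (6 + u)²
x = -89
(K(-6) + x)² = ((6 - 6)² - 89)² = (0² - 89)² = (0 - 89)² = (-89)² = 7921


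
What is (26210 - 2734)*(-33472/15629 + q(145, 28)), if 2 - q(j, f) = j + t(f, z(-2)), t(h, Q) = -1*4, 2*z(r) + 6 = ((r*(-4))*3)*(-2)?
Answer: -51785778828/15629 ≈ -3.3134e+6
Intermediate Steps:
z(r) = -3 + 12*r (z(r) = -3 + (((r*(-4))*3)*(-2))/2 = -3 + ((-4*r*3)*(-2))/2 = -3 + (-12*r*(-2))/2 = -3 + (24*r)/2 = -3 + 12*r)
t(h, Q) = -4
q(j, f) = 6 - j (q(j, f) = 2 - (j - 4) = 2 - (-4 + j) = 2 + (4 - j) = 6 - j)
(26210 - 2734)*(-33472/15629 + q(145, 28)) = (26210 - 2734)*(-33472/15629 + (6 - 1*145)) = 23476*(-33472*1/15629 + (6 - 145)) = 23476*(-33472/15629 - 139) = 23476*(-2205903/15629) = -51785778828/15629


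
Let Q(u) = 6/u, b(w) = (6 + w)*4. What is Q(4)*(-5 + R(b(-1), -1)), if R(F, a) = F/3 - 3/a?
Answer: 7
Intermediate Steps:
b(w) = 24 + 4*w
R(F, a) = -3/a + F/3 (R(F, a) = F*(⅓) - 3/a = F/3 - 3/a = -3/a + F/3)
Q(4)*(-5 + R(b(-1), -1)) = (6/4)*(-5 + (-3/(-1) + (24 + 4*(-1))/3)) = (6*(¼))*(-5 + (-3*(-1) + (24 - 4)/3)) = 3*(-5 + (3 + (⅓)*20))/2 = 3*(-5 + (3 + 20/3))/2 = 3*(-5 + 29/3)/2 = (3/2)*(14/3) = 7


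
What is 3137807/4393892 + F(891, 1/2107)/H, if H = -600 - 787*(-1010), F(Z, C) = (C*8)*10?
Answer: 525120474164159/735329641375588 ≈ 0.71413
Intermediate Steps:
F(Z, C) = 80*C (F(Z, C) = (8*C)*10 = 80*C)
H = 794270 (H = -600 + 794870 = 794270)
3137807/4393892 + F(891, 1/2107)/H = 3137807/4393892 + (80/2107)/794270 = 3137807*(1/4393892) + (80*(1/2107))*(1/794270) = 3137807/4393892 + (80/2107)*(1/794270) = 3137807/4393892 + 8/167352689 = 525120474164159/735329641375588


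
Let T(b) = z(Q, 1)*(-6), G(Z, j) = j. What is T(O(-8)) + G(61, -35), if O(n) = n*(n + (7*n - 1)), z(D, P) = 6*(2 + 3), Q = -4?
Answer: -215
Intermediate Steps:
z(D, P) = 30 (z(D, P) = 6*5 = 30)
O(n) = n*(-1 + 8*n) (O(n) = n*(n + (-1 + 7*n)) = n*(-1 + 8*n))
T(b) = -180 (T(b) = 30*(-6) = -180)
T(O(-8)) + G(61, -35) = -180 - 35 = -215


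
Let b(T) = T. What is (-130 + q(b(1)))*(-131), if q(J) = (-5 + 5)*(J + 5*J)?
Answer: 17030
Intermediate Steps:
q(J) = 0 (q(J) = 0*(6*J) = 0)
(-130 + q(b(1)))*(-131) = (-130 + 0)*(-131) = -130*(-131) = 17030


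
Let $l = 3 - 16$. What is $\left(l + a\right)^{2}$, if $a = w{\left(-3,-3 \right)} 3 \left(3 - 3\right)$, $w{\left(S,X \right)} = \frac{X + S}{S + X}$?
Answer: $169$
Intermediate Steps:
$w{\left(S,X \right)} = 1$ ($w{\left(S,X \right)} = \frac{S + X}{S + X} = 1$)
$a = 0$ ($a = 1 \cdot 3 \left(3 - 3\right) = 3 \left(3 - 3\right) = 3 \cdot 0 = 0$)
$l = -13$ ($l = 3 - 16 = -13$)
$\left(l + a\right)^{2} = \left(-13 + 0\right)^{2} = \left(-13\right)^{2} = 169$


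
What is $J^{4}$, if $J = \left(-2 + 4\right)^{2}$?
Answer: $256$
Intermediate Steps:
$J = 4$ ($J = 2^{2} = 4$)
$J^{4} = 4^{4} = 256$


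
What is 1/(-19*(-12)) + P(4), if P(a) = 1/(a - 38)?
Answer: -97/3876 ≈ -0.025026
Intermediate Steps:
P(a) = 1/(-38 + a)
1/(-19*(-12)) + P(4) = 1/(-19*(-12)) + 1/(-38 + 4) = 1/228 + 1/(-34) = 1/228 - 1/34 = -97/3876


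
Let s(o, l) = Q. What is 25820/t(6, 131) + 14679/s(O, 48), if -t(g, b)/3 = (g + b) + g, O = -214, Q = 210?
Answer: 41671/4290 ≈ 9.7135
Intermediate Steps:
s(o, l) = 210
t(g, b) = -6*g - 3*b (t(g, b) = -3*((g + b) + g) = -3*((b + g) + g) = -3*(b + 2*g) = -6*g - 3*b)
25820/t(6, 131) + 14679/s(O, 48) = 25820/(-6*6 - 3*131) + 14679/210 = 25820/(-36 - 393) + 14679*(1/210) = 25820/(-429) + 699/10 = 25820*(-1/429) + 699/10 = -25820/429 + 699/10 = 41671/4290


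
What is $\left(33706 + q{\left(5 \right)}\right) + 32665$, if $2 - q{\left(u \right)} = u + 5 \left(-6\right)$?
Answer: $66398$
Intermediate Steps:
$q{\left(u \right)} = 32 - u$ ($q{\left(u \right)} = 2 - \left(u + 5 \left(-6\right)\right) = 2 - \left(u - 30\right) = 2 - \left(-30 + u\right) = 32 - u$)
$\left(33706 + q{\left(5 \right)}\right) + 32665 = \left(33706 + \left(32 - 5\right)\right) + 32665 = \left(33706 + 27\right) + 32665 = 33733 + 32665 = 66398$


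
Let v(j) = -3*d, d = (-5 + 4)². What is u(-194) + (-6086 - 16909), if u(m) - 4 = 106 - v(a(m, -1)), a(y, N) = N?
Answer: -22882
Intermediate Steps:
d = 1 (d = (-1)² = 1)
v(j) = -3 (v(j) = -3*1 = -3)
u(m) = 113 (u(m) = 4 + (106 - 1*(-3)) = 4 + (106 + 3) = 4 + 109 = 113)
u(-194) + (-6086 - 16909) = 113 + (-6086 - 16909) = 113 - 22995 = -22882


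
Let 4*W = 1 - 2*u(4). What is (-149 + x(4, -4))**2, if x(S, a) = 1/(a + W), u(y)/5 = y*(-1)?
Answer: 13845841/625 ≈ 22153.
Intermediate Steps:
u(y) = -5*y (u(y) = 5*(y*(-1)) = 5*(-y) = -5*y)
W = 41/4 (W = (1 - (-10)*4)/4 = (1 - 2*(-20))/4 = (1 + 40)/4 = (1/4)*41 = 41/4 ≈ 10.250)
x(S, a) = 1/(41/4 + a) (x(S, a) = 1/(a + 41/4) = 1/(41/4 + a))
(-149 + x(4, -4))**2 = (-149 + 4/(41 + 4*(-4)))**2 = (-149 + 4/(41 - 16))**2 = (-149 + 4/25)**2 = (-3721/25)**2 = 13845841/625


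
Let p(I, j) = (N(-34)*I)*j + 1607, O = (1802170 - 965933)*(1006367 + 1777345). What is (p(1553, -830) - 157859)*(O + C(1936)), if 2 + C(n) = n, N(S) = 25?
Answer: -75377887986353265356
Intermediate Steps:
O = 2327842971744 (O = 836237*2783712 = 2327842971744)
C(n) = -2 + n
p(I, j) = 1607 + 25*I*j (p(I, j) = (25*I)*j + 1607 = 25*I*j + 1607 = 1607 + 25*I*j)
(p(1553, -830) - 157859)*(O + C(1936)) = ((1607 + 25*1553*(-830)) - 157859)*(2327842971744 + (-2 + 1936)) = ((1607 - 32224750) - 157859)*(2327842971744 + 1934) = (-32223143 - 157859)*2327842973678 = -32381002*2327842973678 = -75377887986353265356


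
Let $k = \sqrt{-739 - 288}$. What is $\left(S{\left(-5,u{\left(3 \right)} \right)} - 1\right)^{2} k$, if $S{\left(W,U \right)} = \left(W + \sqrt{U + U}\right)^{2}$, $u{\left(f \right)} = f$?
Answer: $i \left(- 600 \sqrt{6162} + 1500 \sqrt{1027}\right) \approx 971.22 i$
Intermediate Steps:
$S{\left(W,U \right)} = \left(W + \sqrt{2} \sqrt{U}\right)^{2}$ ($S{\left(W,U \right)} = \left(W + \sqrt{2 U}\right)^{2} = \left(W + \sqrt{2} \sqrt{U}\right)^{2}$)
$k = i \sqrt{1027}$ ($k = \sqrt{-1027} = i \sqrt{1027} \approx 32.047 i$)
$\left(S{\left(-5,u{\left(3 \right)} \right)} - 1\right)^{2} k = \left(\left(-5 + \sqrt{2} \sqrt{3}\right)^{2} - 1\right)^{2} i \sqrt{1027} = \left(\left(-5 + \sqrt{6}\right)^{2} - 1\right)^{2} i \sqrt{1027} = \left(-1 + \left(-5 + \sqrt{6}\right)^{2}\right)^{2} i \sqrt{1027} = i \sqrt{1027} \left(-1 + \left(-5 + \sqrt{6}\right)^{2}\right)^{2}$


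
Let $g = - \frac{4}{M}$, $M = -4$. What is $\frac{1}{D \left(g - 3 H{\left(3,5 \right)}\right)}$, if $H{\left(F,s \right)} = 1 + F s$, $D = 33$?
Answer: $- \frac{1}{1551} \approx -0.00064475$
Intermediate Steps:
$g = 1$ ($g = - \frac{4}{-4} = \left(-4\right) \left(- \frac{1}{4}\right) = 1$)
$\frac{1}{D \left(g - 3 H{\left(3,5 \right)}\right)} = \frac{1}{33 \left(1 - 3 \left(1 + 3 \cdot 5\right)\right)} = \frac{1}{33 \left(1 - 3 \left(1 + 15\right)\right)} = \frac{1}{33 \left(1 - 48\right)} = \frac{1}{33 \left(-47\right)} = \frac{1}{-1551} = - \frac{1}{1551}$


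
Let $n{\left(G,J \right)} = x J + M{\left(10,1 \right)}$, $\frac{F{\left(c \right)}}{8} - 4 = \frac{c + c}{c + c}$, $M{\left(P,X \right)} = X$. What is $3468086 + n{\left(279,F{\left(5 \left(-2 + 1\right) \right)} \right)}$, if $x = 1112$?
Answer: $3512567$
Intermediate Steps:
$F{\left(c \right)} = 40$ ($F{\left(c \right)} = 32 + 8 \frac{c + c}{c + c} = 32 + 8 \frac{2 c}{2 c} = 32 + 8 \cdot 2 c \frac{1}{2 c} = 32 + 8 \cdot 1 = 32 + 8 = 40$)
$n{\left(G,J \right)} = 1 + 1112 J$ ($n{\left(G,J \right)} = 1112 J + 1 = 1 + 1112 J$)
$3468086 + n{\left(279,F{\left(5 \left(-2 + 1\right) \right)} \right)} = 3468086 + \left(1 + 1112 \cdot 40\right) = 3468086 + \left(1 + 44480\right) = 3468086 + 44481 = 3512567$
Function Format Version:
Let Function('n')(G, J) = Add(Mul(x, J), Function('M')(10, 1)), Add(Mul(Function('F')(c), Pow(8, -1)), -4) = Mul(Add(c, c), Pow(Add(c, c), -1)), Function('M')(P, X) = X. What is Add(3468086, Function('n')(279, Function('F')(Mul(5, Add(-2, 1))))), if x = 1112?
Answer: 3512567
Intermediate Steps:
Function('F')(c) = 40 (Function('F')(c) = Add(32, Mul(8, Mul(Add(c, c), Pow(Add(c, c), -1)))) = Add(32, Mul(8, Mul(Mul(2, c), Pow(Mul(2, c), -1)))) = Add(32, Mul(8, Mul(Mul(2, c), Mul(Rational(1, 2), Pow(c, -1))))) = Add(32, Mul(8, 1)) = Add(32, 8) = 40)
Function('n')(G, J) = Add(1, Mul(1112, J)) (Function('n')(G, J) = Add(Mul(1112, J), 1) = Add(1, Mul(1112, J)))
Add(3468086, Function('n')(279, Function('F')(Mul(5, Add(-2, 1))))) = Add(3468086, Add(1, Mul(1112, 40))) = Add(3468086, Add(1, 44480)) = Add(3468086, 44481) = 3512567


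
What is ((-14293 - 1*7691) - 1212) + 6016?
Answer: -17180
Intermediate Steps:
((-14293 - 1*7691) - 1212) + 6016 = ((-14293 - 7691) - 1212) + 6016 = (-21984 - 1212) + 6016 = -23196 + 6016 = -17180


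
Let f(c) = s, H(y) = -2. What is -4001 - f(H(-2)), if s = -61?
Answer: -3940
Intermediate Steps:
f(c) = -61
-4001 - f(H(-2)) = -4001 - 1*(-61) = -4001 + 61 = -3940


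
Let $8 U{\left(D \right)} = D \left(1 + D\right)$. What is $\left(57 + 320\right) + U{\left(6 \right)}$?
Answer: $\frac{1529}{4} \approx 382.25$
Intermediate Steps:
$U{\left(D \right)} = \frac{D \left(1 + D\right)}{8}$
$\left(57 + 320\right) + U{\left(6 \right)} = \left(57 + 320\right) + \frac{1}{8} \cdot 6 \left(1 + 6\right) = 377 + \frac{1}{8} \cdot 6 \cdot 7 = 377 + \frac{21}{4} = \frac{1529}{4}$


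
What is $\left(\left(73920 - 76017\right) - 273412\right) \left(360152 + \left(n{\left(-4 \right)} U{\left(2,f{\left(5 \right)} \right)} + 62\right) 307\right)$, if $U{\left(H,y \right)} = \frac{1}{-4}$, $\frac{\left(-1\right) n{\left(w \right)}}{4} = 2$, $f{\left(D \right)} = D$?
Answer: $-104638318200$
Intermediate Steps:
$n{\left(w \right)} = -8$ ($n{\left(w \right)} = \left(-4\right) 2 = -8$)
$U{\left(H,y \right)} = - \frac{1}{4}$
$\left(\left(73920 - 76017\right) - 273412\right) \left(360152 + \left(n{\left(-4 \right)} U{\left(2,f{\left(5 \right)} \right)} + 62\right) 307\right) = \left(\left(73920 - 76017\right) - 273412\right) \left(360152 + \left(\left(-8\right) \left(- \frac{1}{4}\right) + 62\right) 307\right) = \left(-2097 - 273412\right) \left(360152 + \left(2 + 62\right) 307\right) = - 275509 \left(360152 + 64 \cdot 307\right) = - 275509 \left(360152 + 19648\right) = \left(-275509\right) 379800 = -104638318200$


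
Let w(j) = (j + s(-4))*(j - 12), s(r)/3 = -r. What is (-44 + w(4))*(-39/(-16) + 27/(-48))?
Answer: -645/2 ≈ -322.50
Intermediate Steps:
s(r) = -3*r (s(r) = 3*(-r) = -3*r)
w(j) = (-12 + j)*(12 + j) (w(j) = (j - 3*(-4))*(j - 12) = (j + 12)*(-12 + j) = (12 + j)*(-12 + j) = (-12 + j)*(12 + j))
(-44 + w(4))*(-39/(-16) + 27/(-48)) = (-44 + (-144 + 4**2))*(-39/(-16) + 27/(-48)) = (-44 + (-144 + 16))*(-39*(-1/16) + 27*(-1/48)) = (-44 - 128)*(39/16 - 9/16) = -172*15/8 = -645/2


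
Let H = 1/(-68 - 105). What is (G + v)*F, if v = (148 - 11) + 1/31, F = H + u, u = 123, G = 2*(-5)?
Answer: 83792764/5363 ≈ 15624.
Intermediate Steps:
H = -1/173 (H = 1/(-173) = -1/173 ≈ -0.0057803)
G = -10
F = 21278/173 (F = -1/173 + 123 = 21278/173 ≈ 122.99)
v = 4248/31 (v = 137 + 1/31 = 4248/31 ≈ 137.03)
(G + v)*F = (-10 + 4248/31)*(21278/173) = (3938/31)*(21278/173) = 83792764/5363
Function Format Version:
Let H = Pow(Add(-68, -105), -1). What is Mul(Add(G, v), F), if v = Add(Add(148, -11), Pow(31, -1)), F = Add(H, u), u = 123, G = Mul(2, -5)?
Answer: Rational(83792764, 5363) ≈ 15624.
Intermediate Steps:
H = Rational(-1, 173) (H = Pow(-173, -1) = Rational(-1, 173) ≈ -0.0057803)
G = -10
F = Rational(21278, 173) (F = Add(Rational(-1, 173), 123) = Rational(21278, 173) ≈ 122.99)
v = Rational(4248, 31) (v = Add(137, Rational(1, 31)) = Rational(4248, 31) ≈ 137.03)
Mul(Add(G, v), F) = Mul(Add(-10, Rational(4248, 31)), Rational(21278, 173)) = Mul(Rational(3938, 31), Rational(21278, 173)) = Rational(83792764, 5363)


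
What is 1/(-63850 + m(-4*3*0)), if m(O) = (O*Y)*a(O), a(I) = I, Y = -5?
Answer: -1/63850 ≈ -1.5662e-5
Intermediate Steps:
m(O) = -5*O**2 (m(O) = (O*(-5))*O = (-5*O)*O = -5*O**2)
1/(-63850 + m(-4*3*0)) = 1/(-63850 - 5*(-4*3*0)**2) = 1/(-63850 - 5*(-12*0)**2) = 1/(-63850 - 5*0**2) = 1/(-63850 - 5*0) = 1/(-63850 + 0) = 1/(-63850) = -1/63850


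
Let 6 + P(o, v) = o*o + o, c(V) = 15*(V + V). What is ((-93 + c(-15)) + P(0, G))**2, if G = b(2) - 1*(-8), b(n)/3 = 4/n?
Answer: 301401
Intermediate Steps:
b(n) = 12/n (b(n) = 3*(4/n) = 12/n)
c(V) = 30*V (c(V) = 15*(2*V) = 30*V)
G = 14 (G = 12/2 - 1*(-8) = 12*(1/2) + 8 = 6 + 8 = 14)
P(o, v) = -6 + o + o**2 (P(o, v) = -6 + (o*o + o) = -6 + (o**2 + o) = -6 + (o + o**2) = -6 + o + o**2)
((-93 + c(-15)) + P(0, G))**2 = ((-93 + 30*(-15)) + (-6 + 0 + 0**2))**2 = ((-93 - 450) + (-6 + 0 + 0))**2 = (-543 - 6)**2 = (-549)**2 = 301401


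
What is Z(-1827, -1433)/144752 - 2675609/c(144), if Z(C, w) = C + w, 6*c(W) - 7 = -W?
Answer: 580949519297/4957756 ≈ 1.1718e+5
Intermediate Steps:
c(W) = 7/6 - W/6 (c(W) = 7/6 + (-W)/6 = 7/6 - W/6)
Z(-1827, -1433)/144752 - 2675609/c(144) = (-1827 - 1433)/144752 - 2675609/(7/6 - ⅙*144) = -3260*1/144752 - 2675609/(7/6 - 24) = -815/36188 - 2675609/(-137/6) = -815/36188 - 2675609*(-6/137) = -815/36188 + 16053654/137 = 580949519297/4957756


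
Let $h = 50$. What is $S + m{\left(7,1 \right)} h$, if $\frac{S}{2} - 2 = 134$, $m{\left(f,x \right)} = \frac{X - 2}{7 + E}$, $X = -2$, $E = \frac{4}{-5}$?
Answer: $\frac{7432}{31} \approx 239.74$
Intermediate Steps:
$E = - \frac{4}{5}$ ($E = 4 \left(- \frac{1}{5}\right) = - \frac{4}{5} \approx -0.8$)
$m{\left(f,x \right)} = - \frac{20}{31}$ ($m{\left(f,x \right)} = \frac{-2 - 2}{7 - \frac{4}{5}} = - \frac{4}{\frac{31}{5}} = \left(-4\right) \frac{5}{31} = - \frac{20}{31}$)
$S = 272$ ($S = 4 + 2 \cdot 134 = 4 + 268 = 272$)
$S + m{\left(7,1 \right)} h = 272 - \frac{1000}{31} = \frac{7432}{31}$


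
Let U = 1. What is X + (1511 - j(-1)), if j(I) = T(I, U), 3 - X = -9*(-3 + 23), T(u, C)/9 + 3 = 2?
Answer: 1703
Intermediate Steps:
T(u, C) = -9 (T(u, C) = -27 + 9*2 = -27 + 18 = -9)
X = 183 (X = 3 - (-9)*(-3 + 23) = 3 - (-9)*20 = 3 - 1*(-180) = 3 + 180 = 183)
j(I) = -9
X + (1511 - j(-1)) = 183 + (1511 - 1*(-9)) = 183 + (1511 + 9) = 183 + 1520 = 1703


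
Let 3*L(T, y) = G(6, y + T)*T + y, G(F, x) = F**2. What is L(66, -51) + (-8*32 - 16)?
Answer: 503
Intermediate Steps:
L(T, y) = 12*T + y/3 (L(T, y) = (6**2*T + y)/3 = (36*T + y)/3 = (y + 36*T)/3 = 12*T + y/3)
L(66, -51) + (-8*32 - 16) = (12*66 + (1/3)*(-51)) + (-8*32 - 16) = (792 - 17) + (-256 - 16) = 775 - 272 = 503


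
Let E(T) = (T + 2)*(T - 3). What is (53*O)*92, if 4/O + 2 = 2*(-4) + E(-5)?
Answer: 9752/7 ≈ 1393.1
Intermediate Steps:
E(T) = (-3 + T)*(2 + T) (E(T) = (2 + T)*(-3 + T) = (-3 + T)*(2 + T))
O = 2/7 (O = 4/(-2 + (2*(-4) + (-6 + (-5)² - 1*(-5)))) = 4/(-2 + (-8 + (-6 + 25 + 5))) = 4/(-2 + (-8 + 24)) = 4/(-2 + 16) = 4/14 = 4*(1/14) = 2/7 ≈ 0.28571)
(53*O)*92 = (53*(2/7))*92 = (106/7)*92 = 9752/7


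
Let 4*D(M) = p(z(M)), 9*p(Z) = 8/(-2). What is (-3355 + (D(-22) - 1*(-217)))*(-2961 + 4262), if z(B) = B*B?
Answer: -36744143/9 ≈ -4.0827e+6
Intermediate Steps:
z(B) = B²
p(Z) = -4/9 (p(Z) = (8/(-2))/9 = (8*(-½))/9 = (⅑)*(-4) = -4/9)
D(M) = -⅑ (D(M) = (¼)*(-4/9) = -⅑)
(-3355 + (D(-22) - 1*(-217)))*(-2961 + 4262) = (-3355 + (-⅑ - 1*(-217)))*(-2961 + 4262) = (-3355 + (-⅑ + 217))*1301 = (-3355 + 1952/9)*1301 = -28243/9*1301 = -36744143/9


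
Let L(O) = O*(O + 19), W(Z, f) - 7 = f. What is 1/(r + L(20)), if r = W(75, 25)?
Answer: 1/812 ≈ 0.0012315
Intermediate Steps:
W(Z, f) = 7 + f
r = 32 (r = 7 + 25 = 32)
L(O) = O*(19 + O)
1/(r + L(20)) = 1/(32 + 20*(19 + 20)) = 1/(32 + 20*39) = 1/(32 + 780) = 1/812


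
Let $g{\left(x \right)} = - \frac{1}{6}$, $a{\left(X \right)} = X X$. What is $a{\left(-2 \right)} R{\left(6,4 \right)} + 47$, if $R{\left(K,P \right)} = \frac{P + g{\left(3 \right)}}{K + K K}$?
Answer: $\frac{2984}{63} \approx 47.365$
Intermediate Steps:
$a{\left(X \right)} = X^{2}$
$g{\left(x \right)} = - \frac{1}{6}$ ($g{\left(x \right)} = \left(-1\right) \frac{1}{6} = - \frac{1}{6}$)
$R{\left(K,P \right)} = \frac{- \frac{1}{6} + P}{K + K^{2}}$ ($R{\left(K,P \right)} = \frac{P - \frac{1}{6}}{K + K K} = \frac{- \frac{1}{6} + P}{K + K^{2}}$)
$a{\left(-2 \right)} R{\left(6,4 \right)} + 47 = \left(-2\right)^{2} \frac{- \frac{1}{6} + 4}{6 \left(1 + 6\right)} + 47 = 4 \cdot \frac{1}{6} \cdot \frac{1}{7} \cdot \frac{23}{6} + 47 = 4 \cdot \frac{23}{252} + 47 = \frac{23}{63} + 47 = \frac{2984}{63}$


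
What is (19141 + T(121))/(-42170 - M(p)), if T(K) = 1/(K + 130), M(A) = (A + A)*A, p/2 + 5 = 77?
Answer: -2402196/10497071 ≈ -0.22884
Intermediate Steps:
p = 144 (p = -10 + 2*77 = -10 + 154 = 144)
M(A) = 2*A² (M(A) = (2*A)*A = 2*A²)
T(K) = 1/(130 + K)
(19141 + T(121))/(-42170 - M(p)) = (19141 + 1/(130 + 121))/(-42170 - 2*144²) = (19141 + 1/251)/(-42170 - 2*20736) = (19141 + 1/251)/(-42170 - 1*41472) = 4804392/(251*(-42170 - 41472)) = (4804392/251)/(-83642) = (4804392/251)*(-1/83642) = -2402196/10497071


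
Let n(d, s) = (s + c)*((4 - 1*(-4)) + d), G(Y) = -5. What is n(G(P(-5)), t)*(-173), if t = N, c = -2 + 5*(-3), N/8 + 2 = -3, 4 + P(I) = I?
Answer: 29583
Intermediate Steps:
P(I) = -4 + I
N = -40 (N = -16 + 8*(-3) = -16 - 24 = -40)
c = -17 (c = -2 - 15 = -17)
t = -40
n(d, s) = (-17 + s)*(8 + d) (n(d, s) = (s - 17)*((4 - 1*(-4)) + d) = (-17 + s)*((4 + 4) + d) = (-17 + s)*(8 + d))
n(G(P(-5)), t)*(-173) = (-136 - 17*(-5) + 8*(-40) - 5*(-40))*(-173) = (-136 + 85 - 320 + 200)*(-173) = -171*(-173) = 29583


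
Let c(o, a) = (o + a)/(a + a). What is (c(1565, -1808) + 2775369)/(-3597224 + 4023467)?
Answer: 3345244849/513764896 ≈ 6.5112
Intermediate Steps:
c(o, a) = (a + o)/(2*a) (c(o, a) = (a + o)/((2*a)) = (a + o)*(1/(2*a)) = (a + o)/(2*a))
(c(1565, -1808) + 2775369)/(-3597224 + 4023467) = ((½)*(-1808 + 1565)/(-1808) + 2775369)/(-3597224 + 4023467) = ((½)*(-1/1808)*(-243) + 2775369)/426243 = (243/3616 + 2775369)*(1/426243) = (10035734547/3616)*(1/426243) = 3345244849/513764896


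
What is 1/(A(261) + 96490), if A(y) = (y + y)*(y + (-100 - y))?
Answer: 1/44290 ≈ 2.2578e-5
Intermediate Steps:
A(y) = -200*y (A(y) = (2*y)*(-100) = -200*y)
1/(A(261) + 96490) = 1/(-200*261 + 96490) = 1/(-52200 + 96490) = 1/44290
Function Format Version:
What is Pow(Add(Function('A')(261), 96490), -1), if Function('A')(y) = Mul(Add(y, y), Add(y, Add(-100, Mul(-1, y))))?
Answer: Rational(1, 44290) ≈ 2.2578e-5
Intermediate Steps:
Function('A')(y) = Mul(-200, y) (Function('A')(y) = Mul(Mul(2, y), -100) = Mul(-200, y))
Pow(Add(Function('A')(261), 96490), -1) = Pow(Add(Mul(-200, 261), 96490), -1) = Pow(Add(-52200, 96490), -1) = Pow(44290, -1) = Rational(1, 44290)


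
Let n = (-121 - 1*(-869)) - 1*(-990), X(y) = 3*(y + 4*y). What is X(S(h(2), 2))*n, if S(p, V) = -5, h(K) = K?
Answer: -130350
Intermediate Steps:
X(y) = 15*y (X(y) = 3*(5*y) = 15*y)
n = 1738 (n = (-121 + 869) + 990 = 748 + 990 = 1738)
X(S(h(2), 2))*n = (15*(-5))*1738 = -75*1738 = -130350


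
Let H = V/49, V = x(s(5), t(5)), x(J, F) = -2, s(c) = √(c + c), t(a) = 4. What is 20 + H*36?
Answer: 908/49 ≈ 18.531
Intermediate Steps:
s(c) = √2*√c (s(c) = √(2*c) = √2*√c)
V = -2
H = -2/49 ≈ -0.040816
20 + H*36 = 20 - 2/49*36 = 20 - 72/49 = 908/49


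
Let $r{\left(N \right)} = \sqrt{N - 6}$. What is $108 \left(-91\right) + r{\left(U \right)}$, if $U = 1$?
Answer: $-9828 + i \sqrt{5} \approx -9828.0 + 2.2361 i$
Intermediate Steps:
$r{\left(N \right)} = \sqrt{-6 + N}$
$108 \left(-91\right) + r{\left(U \right)} = 108 \left(-91\right) + \sqrt{-6 + 1} = -9828 + \sqrt{-5} = -9828 + i \sqrt{5}$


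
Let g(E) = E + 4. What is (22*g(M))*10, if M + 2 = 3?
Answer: 1100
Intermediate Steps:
M = 1 (M = -2 + 3 = 1)
g(E) = 4 + E
(22*g(M))*10 = (22*(4 + 1))*10 = (22*5)*10 = 110*10 = 1100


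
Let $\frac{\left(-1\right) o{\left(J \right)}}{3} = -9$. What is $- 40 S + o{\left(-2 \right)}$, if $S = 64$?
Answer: $-2533$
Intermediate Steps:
$o{\left(J \right)} = 27$ ($o{\left(J \right)} = \left(-3\right) \left(-9\right) = 27$)
$- 40 S + o{\left(-2 \right)} = \left(-40\right) 64 + 27 = -2560 + 27 = -2533$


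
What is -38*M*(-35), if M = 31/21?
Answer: 5890/3 ≈ 1963.3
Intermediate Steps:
M = 31/21 (M = 31*(1/21) = 31/21 ≈ 1.4762)
-38*M*(-35) = -38*31/21*(-35) = -1178/21*(-35) = 5890/3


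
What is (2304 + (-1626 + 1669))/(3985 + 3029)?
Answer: 2347/7014 ≈ 0.33462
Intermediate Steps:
(2304 + (-1626 + 1669))/(3985 + 3029) = (2304 + 43)/7014 = 2347*(1/7014) = 2347/7014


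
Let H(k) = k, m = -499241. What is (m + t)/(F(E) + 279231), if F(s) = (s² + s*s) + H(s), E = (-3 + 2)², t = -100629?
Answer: -299935/139617 ≈ -2.1483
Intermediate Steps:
E = 1 (E = (-1)² = 1)
F(s) = s + 2*s² (F(s) = (s² + s*s) + s = (s² + s²) + s = 2*s² + s = s + 2*s²)
(m + t)/(F(E) + 279231) = (-499241 - 100629)/(1*(1 + 2*1) + 279231) = -599870/(1*(1 + 2) + 279231) = -599870/(1*3 + 279231) = -599870/(3 + 279231) = -599870/279234 = -599870*1/279234 = -299935/139617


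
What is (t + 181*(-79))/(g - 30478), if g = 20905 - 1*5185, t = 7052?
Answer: 7247/14758 ≈ 0.49106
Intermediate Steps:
g = 15720 (g = 20905 - 5185 = 15720)
(t + 181*(-79))/(g - 30478) = (7052 + 181*(-79))/(15720 - 30478) = (7052 - 14299)/(-14758) = -7247*(-1/14758) = 7247/14758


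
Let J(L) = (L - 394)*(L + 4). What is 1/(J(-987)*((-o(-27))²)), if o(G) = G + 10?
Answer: 1/392324147 ≈ 2.5489e-9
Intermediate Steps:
o(G) = 10 + G
J(L) = (-394 + L)*(4 + L)
1/(J(-987)*((-o(-27))²)) = 1/((-1576 + (-987)² - 390*(-987))*((-(10 - 27))²)) = 1/((-1576 + 974169 + 384930)*((-1*(-17))²)) = 1/(1357523*(17²)) = (1/1357523)/289 = (1/1357523)*(1/289) = 1/392324147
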